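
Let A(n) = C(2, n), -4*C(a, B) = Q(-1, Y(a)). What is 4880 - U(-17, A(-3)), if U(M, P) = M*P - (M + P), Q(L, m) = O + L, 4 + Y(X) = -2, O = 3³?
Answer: 4746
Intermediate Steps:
O = 27
Y(X) = -6 (Y(X) = -4 - 2 = -6)
Q(L, m) = 27 + L
C(a, B) = -13/2 (C(a, B) = -(27 - 1)/4 = -¼*26 = -13/2)
A(n) = -13/2
U(M, P) = -M - P + M*P (U(M, P) = M*P + (-M - P) = -M - P + M*P)
4880 - U(-17, A(-3)) = 4880 - (-1*(-17) - 1*(-13/2) - 17*(-13/2)) = 4880 - (17 + 13/2 + 221/2) = 4880 - 1*134 = 4880 - 134 = 4746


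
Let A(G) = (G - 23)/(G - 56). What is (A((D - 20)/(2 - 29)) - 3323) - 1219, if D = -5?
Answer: -6753358/1487 ≈ -4541.6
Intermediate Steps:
A(G) = (-23 + G)/(-56 + G)
(A((D - 20)/(2 - 29)) - 3323) - 1219 = ((-23 + (-5 - 20)/(2 - 29))/(-56 + (-5 - 20)/(2 - 29)) - 3323) - 1219 = ((-23 - 25/(-27))/(-56 - 25/(-27)) - 3323) - 1219 = ((-23 - 25*(-1/27))/(-56 - 25*(-1/27)) - 3323) - 1219 = ((-23 + 25/27)/(-56 + 25/27) - 3323) - 1219 = (-596/27/(-1487/27) - 3323) - 1219 = (-27/1487*(-596/27) - 3323) - 1219 = (596/1487 - 3323) - 1219 = -4940705/1487 - 1219 = -6753358/1487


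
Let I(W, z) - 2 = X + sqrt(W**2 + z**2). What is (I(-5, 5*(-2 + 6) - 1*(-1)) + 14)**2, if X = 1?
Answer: (17 + sqrt(466))**2 ≈ 1489.0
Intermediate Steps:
I(W, z) = 3 + sqrt(W**2 + z**2) (I(W, z) = 2 + (1 + sqrt(W**2 + z**2)) = 3 + sqrt(W**2 + z**2))
(I(-5, 5*(-2 + 6) - 1*(-1)) + 14)**2 = ((3 + sqrt((-5)**2 + (5*(-2 + 6) - 1*(-1))**2)) + 14)**2 = ((3 + sqrt(25 + (5*4 + 1)**2)) + 14)**2 = ((3 + sqrt(25 + (20 + 1)**2)) + 14)**2 = ((3 + sqrt(25 + 21**2)) + 14)**2 = ((3 + sqrt(25 + 441)) + 14)**2 = ((3 + sqrt(466)) + 14)**2 = (17 + sqrt(466))**2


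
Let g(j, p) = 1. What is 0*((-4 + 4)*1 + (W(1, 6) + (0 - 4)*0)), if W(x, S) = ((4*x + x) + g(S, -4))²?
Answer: 0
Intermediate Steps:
W(x, S) = (1 + 5*x)² (W(x, S) = ((4*x + x) + 1)² = (5*x + 1)² = (1 + 5*x)²)
0*((-4 + 4)*1 + (W(1, 6) + (0 - 4)*0)) = 0*((-4 + 4)*1 + ((1 + 5*1)² + (0 - 4)*0)) = 0*(0*1 + ((1 + 5)² - 4*0)) = 0*(0 + (6² + 0)) = 0*(0 + (36 + 0)) = 0*(0 + 36) = 0*36 = 0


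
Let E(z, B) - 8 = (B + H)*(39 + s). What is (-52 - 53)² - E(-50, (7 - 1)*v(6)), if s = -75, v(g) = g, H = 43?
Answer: 13861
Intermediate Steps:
E(z, B) = -1540 - 36*B (E(z, B) = 8 + (B + 43)*(39 - 75) = 8 + (43 + B)*(-36) = 8 + (-1548 - 36*B) = -1540 - 36*B)
(-52 - 53)² - E(-50, (7 - 1)*v(6)) = (-52 - 53)² - (-1540 - 36*(7 - 1)*6) = (-105)² - (-1540 - 216*6) = 11025 - (-1540 - 36*36) = 11025 - (-1540 - 1296) = 11025 - 1*(-2836) = 11025 + 2836 = 13861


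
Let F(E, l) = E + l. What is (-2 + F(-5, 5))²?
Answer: 4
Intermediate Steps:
(-2 + F(-5, 5))² = (-2 + (-5 + 5))² = (-2 + 0)² = (-2)² = 4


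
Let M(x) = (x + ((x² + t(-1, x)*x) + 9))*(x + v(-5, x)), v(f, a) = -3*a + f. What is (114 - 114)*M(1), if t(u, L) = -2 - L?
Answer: 0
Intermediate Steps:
v(f, a) = f - 3*a
M(x) = (-5 - 2*x)*(9 + x + x² + x*(-2 - x)) (M(x) = (x + ((x² + (-2 - x)*x) + 9))*(x + (-5 - 3*x)) = (x + ((x² + x*(-2 - x)) + 9))*(-5 - 2*x) = (x + (9 + x² + x*(-2 - x)))*(-5 - 2*x) = (9 + x + x² + x*(-2 - x))*(-5 - 2*x) = (-5 - 2*x)*(9 + x + x² + x*(-2 - x)))
(114 - 114)*M(1) = (114 - 114)*(-45 - 13*1 + 2*1²) = 0*(-45 - 13 + 2*1) = 0*(-45 - 13 + 2) = 0*(-56) = 0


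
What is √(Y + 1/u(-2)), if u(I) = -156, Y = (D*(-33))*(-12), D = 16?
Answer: √38548185/78 ≈ 79.599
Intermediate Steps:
Y = 6336 (Y = (16*(-33))*(-12) = -528*(-12) = 6336)
√(Y + 1/u(-2)) = √(6336 + 1/(-156)) = √(6336 - 1/156) = √(988415/156) = √38548185/78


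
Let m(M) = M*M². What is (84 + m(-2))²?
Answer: 5776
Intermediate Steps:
m(M) = M³
(84 + m(-2))² = (84 + (-2)³)² = (84 - 8)² = 76² = 5776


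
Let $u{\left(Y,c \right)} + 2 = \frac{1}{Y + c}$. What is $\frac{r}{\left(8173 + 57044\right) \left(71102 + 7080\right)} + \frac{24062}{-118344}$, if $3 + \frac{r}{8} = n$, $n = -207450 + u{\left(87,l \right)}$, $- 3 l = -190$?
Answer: $- \frac{4618376262377261}{22678228843984428} \approx -0.20365$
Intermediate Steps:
$l = \frac{190}{3}$ ($l = \left(- \frac{1}{3}\right) \left(-190\right) = \frac{190}{3} \approx 63.333$)
$u{\left(Y,c \right)} = -2 + \frac{1}{Y + c}$
$n = - \frac{93560849}{451}$ ($n = -207450 + \frac{1 - 174 - \frac{380}{3}}{87 + \frac{190}{3}} = -207450 + \frac{1 - 174 - \frac{380}{3}}{\frac{451}{3}} = -207450 + \frac{3}{451} \left(- \frac{899}{3}\right) = -207450 - \frac{899}{451} = - \frac{93560849}{451} \approx -2.0745 \cdot 10^{5}$)
$r = - \frac{748497616}{451}$ ($r = -24 + 8 \left(- \frac{93560849}{451}\right) = -24 - \frac{748486792}{451} = - \frac{748497616}{451} \approx -1.6596 \cdot 10^{6}$)
$\frac{r}{\left(8173 + 57044\right) \left(71102 + 7080\right)} + \frac{24062}{-118344} = - \frac{748497616}{451 \left(8173 + 57044\right) \left(71102 + 7080\right)} + \frac{24062}{-118344} = - \frac{748497616}{451 \cdot 65217 \cdot 78182} + 24062 \left(- \frac{1}{118344}\right) = - \frac{748497616}{451 \cdot 5098795494} - \frac{12031}{59172} = \left(- \frac{748497616}{451}\right) \frac{1}{5098795494} - \frac{12031}{59172} = - \frac{374248808}{1149778383897} - \frac{12031}{59172} = - \frac{4618376262377261}{22678228843984428}$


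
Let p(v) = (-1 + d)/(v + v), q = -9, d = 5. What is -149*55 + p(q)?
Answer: -73757/9 ≈ -8195.2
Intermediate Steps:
p(v) = 2/v (p(v) = (-1 + 5)/(v + v) = 4/((2*v)) = 4*(1/(2*v)) = 2/v)
-149*55 + p(q) = -149*55 + 2/(-9) = -8195 + 2*(-1/9) = -8195 - 2/9 = -73757/9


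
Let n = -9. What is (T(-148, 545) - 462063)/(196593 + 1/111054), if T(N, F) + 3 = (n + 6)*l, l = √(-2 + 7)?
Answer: -51314277564/21832439023 - 333162*√5/21832439023 ≈ -2.3504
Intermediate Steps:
l = √5 ≈ 2.2361
T(N, F) = -3 - 3*√5 (T(N, F) = -3 + (-9 + 6)*√5 = -3 - 3*√5)
(T(-148, 545) - 462063)/(196593 + 1/111054) = ((-3 - 3*√5) - 462063)/(196593 + 1/111054) = (-462066 - 3*√5)/(196593 + 1/111054) = (-462066 - 3*√5)/(21832439023/111054) = (-462066 - 3*√5)*(111054/21832439023) = -51314277564/21832439023 - 333162*√5/21832439023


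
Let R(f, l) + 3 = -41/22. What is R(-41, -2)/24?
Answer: -107/528 ≈ -0.20265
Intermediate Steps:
R(f, l) = -107/22 (R(f, l) = -3 - 41/22 = -107/22)
R(-41, -2)/24 = -107/22/24 = (1/24)*(-107/22) = -107/528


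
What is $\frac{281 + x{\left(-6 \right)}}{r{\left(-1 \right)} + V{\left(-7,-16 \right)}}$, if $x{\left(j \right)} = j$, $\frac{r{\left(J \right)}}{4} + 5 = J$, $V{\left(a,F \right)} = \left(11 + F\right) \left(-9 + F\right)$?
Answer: $\frac{275}{101} \approx 2.7228$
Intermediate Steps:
$V{\left(a,F \right)} = \left(-9 + F\right) \left(11 + F\right)$
$r{\left(J \right)} = -20 + 4 J$
$\frac{281 + x{\left(-6 \right)}}{r{\left(-1 \right)} + V{\left(-7,-16 \right)}} = \frac{281 - 6}{\left(-20 + 4 \left(-1\right)\right) + \left(-99 + \left(-16\right)^{2} + 2 \left(-16\right)\right)} = \frac{275}{\left(-20 - 4\right) - -125} = \frac{275}{-24 + 125} = \frac{275}{101}$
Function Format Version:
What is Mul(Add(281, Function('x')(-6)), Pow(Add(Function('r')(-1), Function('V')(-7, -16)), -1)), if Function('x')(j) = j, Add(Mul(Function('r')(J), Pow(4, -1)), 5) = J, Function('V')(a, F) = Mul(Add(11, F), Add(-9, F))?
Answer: Rational(275, 101) ≈ 2.7228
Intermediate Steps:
Function('V')(a, F) = Mul(Add(-9, F), Add(11, F))
Function('r')(J) = Add(-20, Mul(4, J))
Mul(Add(281, Function('x')(-6)), Pow(Add(Function('r')(-1), Function('V')(-7, -16)), -1)) = Mul(Add(281, -6), Pow(Add(Add(-20, Mul(4, -1)), Add(-99, Pow(-16, 2), Mul(2, -16))), -1)) = Mul(275, Pow(Add(Add(-20, -4), Add(-99, 256, -32)), -1)) = Mul(275, Pow(Add(-24, 125), -1)) = Mul(275, Pow(101, -1)) = Mul(275, Rational(1, 101)) = Rational(275, 101)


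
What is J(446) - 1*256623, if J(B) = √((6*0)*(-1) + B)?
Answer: -256623 + √446 ≈ -2.5660e+5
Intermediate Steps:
J(B) = √B (J(B) = √(0*(-1) + B) = √(0 + B) = √B)
J(446) - 1*256623 = √446 - 1*256623 = √446 - 256623 = -256623 + √446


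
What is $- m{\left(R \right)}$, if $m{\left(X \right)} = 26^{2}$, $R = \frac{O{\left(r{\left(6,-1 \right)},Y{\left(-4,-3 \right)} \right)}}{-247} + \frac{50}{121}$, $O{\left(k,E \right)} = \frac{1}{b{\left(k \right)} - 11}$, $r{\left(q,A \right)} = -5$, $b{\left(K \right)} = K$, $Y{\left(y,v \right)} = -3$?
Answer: $-676$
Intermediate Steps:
$O{\left(k,E \right)} = \frac{1}{-11 + k}$ ($O{\left(k,E \right)} = \frac{1}{k - 11} = \frac{1}{-11 + k}$)
$R = \frac{197721}{478192}$ ($R = \frac{1}{\left(-11 - 5\right) \left(-247\right)} + \frac{50}{121} = \frac{1}{-16} \left(- \frac{1}{247}\right) + 50 \cdot \frac{1}{121} = \left(- \frac{1}{16}\right) \left(- \frac{1}{247}\right) + \frac{50}{121} = \frac{1}{3952} + \frac{50}{121} = \frac{197721}{478192} \approx 0.41348$)
$m{\left(X \right)} = 676$
$- m{\left(R \right)} = \left(-1\right) 676 = -676$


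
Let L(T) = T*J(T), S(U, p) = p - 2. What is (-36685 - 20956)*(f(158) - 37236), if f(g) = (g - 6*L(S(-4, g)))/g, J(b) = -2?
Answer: 169500796189/79 ≈ 2.1456e+9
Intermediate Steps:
S(U, p) = -2 + p
L(T) = -2*T (L(T) = T*(-2) = -2*T)
f(g) = (-24 + 13*g)/g (f(g) = (g - (-12)*(-2 + g))/g = (g - 6*(4 - 2*g))/g = (g + (-24 + 12*g))/g = (-24 + 13*g)/g)
(-36685 - 20956)*(f(158) - 37236) = (-36685 - 20956)*((13 - 24/158) - 37236) = -57641*((13 - 24*1/158) - 37236) = -57641*((13 - 12/79) - 37236) = -57641*(1015/79 - 37236) = -57641*(-2940629/79) = 169500796189/79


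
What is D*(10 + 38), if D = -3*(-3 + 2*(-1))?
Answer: 720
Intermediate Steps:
D = 15 (D = -3*(-3 - 2) = -3*(-5) = 15)
D*(10 + 38) = 15*(10 + 38) = 15*48 = 720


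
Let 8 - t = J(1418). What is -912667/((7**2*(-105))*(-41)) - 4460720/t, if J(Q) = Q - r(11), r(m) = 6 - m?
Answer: 26847861617/8528205 ≈ 3148.1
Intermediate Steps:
J(Q) = 5 + Q (J(Q) = Q - (6 - 1*11) = Q - (6 - 11) = Q - 1*(-5) = Q + 5 = 5 + Q)
t = -1415 (t = 8 - (5 + 1418) = 8 - 1*1423 = 8 - 1423 = -1415)
-912667/((7**2*(-105))*(-41)) - 4460720/t = -912667/((7**2*(-105))*(-41)) - 4460720/(-1415) = -912667/((49*(-105))*(-41)) - 4460720*(-1/1415) = -912667/((-5145*(-41))) + 892144/283 = -912667/210945 + 892144/283 = -912667*1/210945 + 892144/283 = -130381/30135 + 892144/283 = 26847861617/8528205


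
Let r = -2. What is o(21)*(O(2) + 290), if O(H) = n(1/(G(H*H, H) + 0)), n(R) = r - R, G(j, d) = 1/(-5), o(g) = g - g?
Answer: 0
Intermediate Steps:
o(g) = 0
G(j, d) = -1/5
n(R) = -2 - R
O(H) = 3 (O(H) = -2 - 1/(-1/5 + 0) = -2 - 1/(-1/5) = -2 - 1*(-5) = -2 + 5 = 3)
o(21)*(O(2) + 290) = 0*(3 + 290) = 0*293 = 0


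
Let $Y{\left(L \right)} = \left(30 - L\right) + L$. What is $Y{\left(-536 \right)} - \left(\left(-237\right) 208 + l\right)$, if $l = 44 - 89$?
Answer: $49371$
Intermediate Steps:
$Y{\left(L \right)} = 30$
$l = -45$
$Y{\left(-536 \right)} - \left(\left(-237\right) 208 + l\right) = 30 - \left(\left(-237\right) 208 - 45\right) = 30 - \left(-49296 - 45\right) = 30 - -49341 = 30 + 49341 = 49371$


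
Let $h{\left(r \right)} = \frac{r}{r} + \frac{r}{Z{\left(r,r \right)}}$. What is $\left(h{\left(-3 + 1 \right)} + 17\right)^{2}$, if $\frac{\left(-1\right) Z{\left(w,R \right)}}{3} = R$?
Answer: $\frac{2809}{9} \approx 312.11$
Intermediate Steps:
$Z{\left(w,R \right)} = - 3 R$
$h{\left(r \right)} = \frac{2}{3}$ ($h{\left(r \right)} = \frac{r}{r} + \frac{r}{\left(-3\right) r} = 1 + r \left(- \frac{1}{3 r}\right) = 1 - \frac{1}{3} = \frac{2}{3}$)
$\left(h{\left(-3 + 1 \right)} + 17\right)^{2} = \left(\frac{2}{3} + 17\right)^{2} = \left(\frac{53}{3}\right)^{2} = \frac{2809}{9}$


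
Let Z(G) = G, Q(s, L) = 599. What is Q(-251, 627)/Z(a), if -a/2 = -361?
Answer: 599/722 ≈ 0.82964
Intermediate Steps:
a = 722 (a = -2*(-361) = 722)
Q(-251, 627)/Z(a) = 599/722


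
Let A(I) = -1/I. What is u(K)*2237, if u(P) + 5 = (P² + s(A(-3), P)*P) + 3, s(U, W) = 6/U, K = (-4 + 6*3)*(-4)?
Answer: 4755862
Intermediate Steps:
K = -56 (K = (-4 + 18)*(-4) = 14*(-4) = -56)
u(P) = -2 + P² + 18*P (u(P) = -5 + ((P² + (6/((-1/(-3))))*P) + 3) = -5 + ((P² + (6/((-1*(-⅓))))*P) + 3) = -5 + ((P² + (6/(⅓))*P) + 3) = -5 + ((P² + (6*3)*P) + 3) = -5 + ((P² + 18*P) + 3) = -5 + (3 + P² + 18*P) = -2 + P² + 18*P)
u(K)*2237 = (-2 + (-56)² + 18*(-56))*2237 = (-2 + 3136 - 1008)*2237 = 2126*2237 = 4755862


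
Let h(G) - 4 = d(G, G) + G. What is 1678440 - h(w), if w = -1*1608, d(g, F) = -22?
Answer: 1680066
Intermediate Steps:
w = -1608
h(G) = -18 + G (h(G) = 4 + (-22 + G) = -18 + G)
1678440 - h(w) = 1678440 - (-18 - 1608) = 1678440 - 1*(-1626) = 1678440 + 1626 = 1680066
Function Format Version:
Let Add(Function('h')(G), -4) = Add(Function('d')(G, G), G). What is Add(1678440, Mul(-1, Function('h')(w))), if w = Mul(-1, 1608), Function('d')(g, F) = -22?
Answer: 1680066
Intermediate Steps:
w = -1608
Function('h')(G) = Add(-18, G) (Function('h')(G) = Add(4, Add(-22, G)) = Add(-18, G))
Add(1678440, Mul(-1, Function('h')(w))) = Add(1678440, Mul(-1, Add(-18, -1608))) = Add(1678440, Mul(-1, -1626)) = Add(1678440, 1626) = 1680066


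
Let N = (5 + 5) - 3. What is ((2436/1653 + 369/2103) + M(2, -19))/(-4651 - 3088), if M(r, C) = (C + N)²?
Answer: -1939901/103075741 ≈ -0.018820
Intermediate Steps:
N = 7 (N = 10 - 3 = 7)
M(r, C) = (7 + C)² (M(r, C) = (C + 7)² = (7 + C)²)
((2436/1653 + 369/2103) + M(2, -19))/(-4651 - 3088) = ((2436/1653 + 369/2103) + (7 - 19)²)/(-4651 - 3088) = ((2436*(1/1653) + 369*(1/2103)) + (-12)²)/(-7739) = ((28/19 + 123/701) + 144)*(-1/7739) = (21965/13319 + 144)*(-1/7739) = (1939901/13319)*(-1/7739) = -1939901/103075741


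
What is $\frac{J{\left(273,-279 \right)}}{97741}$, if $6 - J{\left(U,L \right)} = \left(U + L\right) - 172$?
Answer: $\frac{184}{97741} \approx 0.0018825$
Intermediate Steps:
$J{\left(U,L \right)} = 178 - L - U$ ($J{\left(U,L \right)} = 6 - \left(\left(U + L\right) - 172\right) = 6 - \left(\left(L + U\right) - 172\right) = 6 - \left(-172 + L + U\right) = 178 - L - U$)
$\frac{J{\left(273,-279 \right)}}{97741} = \frac{178 - -279 - 273}{97741} = \left(178 + 279 - 273\right) \frac{1}{97741} = 184 \cdot \frac{1}{97741} = \frac{184}{97741}$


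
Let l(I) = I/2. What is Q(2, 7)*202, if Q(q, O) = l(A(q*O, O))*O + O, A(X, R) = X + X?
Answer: 21210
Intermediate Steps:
A(X, R) = 2*X
l(I) = I/2 (l(I) = I*(½) = I/2)
Q(q, O) = O + q*O² (Q(q, O) = ((2*(q*O))/2)*O + O = ((2*(O*q))/2)*O + O = ((2*O*q)/2)*O + O = (O*q)*O + O = q*O² + O = O + q*O²)
Q(2, 7)*202 = (7*(1 + 7*2))*202 = (7*(1 + 14))*202 = (7*15)*202 = 105*202 = 21210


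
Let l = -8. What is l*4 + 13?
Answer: -19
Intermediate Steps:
l*4 + 13 = -8*4 + 13 = -32 + 13 = -19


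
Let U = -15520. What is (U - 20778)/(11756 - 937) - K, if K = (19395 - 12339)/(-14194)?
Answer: -219437474/76782443 ≈ -2.8579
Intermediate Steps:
K = -3528/7097 (K = 7056*(-1/14194) = -3528/7097 ≈ -0.49711)
(U - 20778)/(11756 - 937) - K = (-15520 - 20778)/(11756 - 937) - 1*(-3528/7097) = -36298/10819 + 3528/7097 = -219437474/76782443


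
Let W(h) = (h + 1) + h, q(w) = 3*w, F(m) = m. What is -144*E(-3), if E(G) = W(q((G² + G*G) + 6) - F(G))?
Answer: -21744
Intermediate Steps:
W(h) = 1 + 2*h (W(h) = (1 + h) + h = 1 + 2*h)
E(G) = 37 - 2*G + 12*G² (E(G) = 1 + 2*(3*((G² + G*G) + 6) - G) = 1 + 2*(3*((G² + G²) + 6) - G) = 1 + 2*(3*(2*G² + 6) - G) = 1 + 2*(3*(6 + 2*G²) - G) = 1 + 2*((18 + 6*G²) - G) = 1 + 2*(18 - G + 6*G²) = 1 + (36 - 2*G + 12*G²) = 37 - 2*G + 12*G²)
-144*E(-3) = -144*(37 - 2*(-3) + 12*(-3)²) = -144*(37 + 6 + 12*9) = -144*(37 + 6 + 108) = -144*151 = -21744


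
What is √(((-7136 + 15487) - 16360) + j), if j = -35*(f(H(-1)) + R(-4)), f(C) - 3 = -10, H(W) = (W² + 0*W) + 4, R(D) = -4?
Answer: 2*I*√1906 ≈ 87.316*I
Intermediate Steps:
H(W) = 4 + W² (H(W) = (W² + 0) + 4 = W² + 4 = 4 + W²)
f(C) = -7 (f(C) = 3 - 10 = -7)
j = 385 (j = -35*(-7 - 4) = -35*(-11) = 385)
√(((-7136 + 15487) - 16360) + j) = √(((-7136 + 15487) - 16360) + 385) = √((8351 - 16360) + 385) = √(-8009 + 385) = √(-7624) = 2*I*√1906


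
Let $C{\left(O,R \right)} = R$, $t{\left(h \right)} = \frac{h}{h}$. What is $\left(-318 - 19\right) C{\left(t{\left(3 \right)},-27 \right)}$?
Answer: $9099$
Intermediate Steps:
$t{\left(h \right)} = 1$
$\left(-318 - 19\right) C{\left(t{\left(3 \right)},-27 \right)} = \left(-318 - 19\right) \left(-27\right) = \left(-337\right) \left(-27\right) = 9099$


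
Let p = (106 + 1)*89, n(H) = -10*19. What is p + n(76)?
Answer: 9333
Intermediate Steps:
n(H) = -190
p = 9523 (p = 107*89 = 9523)
p + n(76) = 9523 - 190 = 9333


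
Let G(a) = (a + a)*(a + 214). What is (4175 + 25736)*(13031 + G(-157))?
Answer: -145576837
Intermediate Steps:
G(a) = 2*a*(214 + a) (G(a) = (2*a)*(214 + a) = 2*a*(214 + a))
(4175 + 25736)*(13031 + G(-157)) = (4175 + 25736)*(13031 + 2*(-157)*(214 - 157)) = 29911*(13031 + 2*(-157)*57) = 29911*(13031 - 17898) = 29911*(-4867) = -145576837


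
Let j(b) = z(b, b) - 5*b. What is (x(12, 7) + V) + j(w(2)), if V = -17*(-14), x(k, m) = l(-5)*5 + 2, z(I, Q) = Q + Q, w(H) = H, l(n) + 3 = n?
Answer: 194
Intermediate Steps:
l(n) = -3 + n
z(I, Q) = 2*Q
x(k, m) = -38 (x(k, m) = (-3 - 5)*5 + 2 = -8*5 + 2 = -40 + 2 = -38)
V = 238
j(b) = -3*b (j(b) = 2*b - 5*b = -3*b)
(x(12, 7) + V) + j(w(2)) = (-38 + 238) - 3*2 = 200 - 6 = 194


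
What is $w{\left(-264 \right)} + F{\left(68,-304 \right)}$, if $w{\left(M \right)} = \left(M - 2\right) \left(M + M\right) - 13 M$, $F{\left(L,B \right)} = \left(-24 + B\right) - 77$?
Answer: $143475$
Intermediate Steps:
$F{\left(L,B \right)} = -101 + B$
$w{\left(M \right)} = - 13 M + 2 M \left(-2 + M\right)$ ($w{\left(M \right)} = \left(-2 + M\right) 2 M - 13 M = 2 M \left(-2 + M\right) - 13 M = - 13 M + 2 M \left(-2 + M\right)$)
$w{\left(-264 \right)} + F{\left(68,-304 \right)} = - 264 \left(-17 + 2 \left(-264\right)\right) - 405 = - 264 \left(-17 - 528\right) - 405 = \left(-264\right) \left(-545\right) - 405 = 143880 - 405 = 143475$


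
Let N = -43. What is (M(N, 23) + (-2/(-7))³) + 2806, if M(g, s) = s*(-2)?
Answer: 946688/343 ≈ 2760.0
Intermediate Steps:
M(g, s) = -2*s
(M(N, 23) + (-2/(-7))³) + 2806 = (-2*23 + (-2/(-7))³) + 2806 = (-46 + (-2*(-⅐))³) + 2806 = (-46 + (2/7)³) + 2806 = (-46 + 8/343) + 2806 = -15770/343 + 2806 = 946688/343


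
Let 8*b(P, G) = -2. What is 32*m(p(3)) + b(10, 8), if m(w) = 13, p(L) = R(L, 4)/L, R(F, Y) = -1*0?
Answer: 1663/4 ≈ 415.75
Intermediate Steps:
R(F, Y) = 0
p(L) = 0 (p(L) = 0/L = 0)
b(P, G) = -¼ (b(P, G) = (⅛)*(-2) = -¼)
32*m(p(3)) + b(10, 8) = 32*13 - ¼ = 416 - ¼ = 1663/4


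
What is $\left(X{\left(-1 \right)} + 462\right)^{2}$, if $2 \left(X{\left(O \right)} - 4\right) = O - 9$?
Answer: $212521$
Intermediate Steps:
$X{\left(O \right)} = - \frac{1}{2} + \frac{O}{2}$ ($X{\left(O \right)} = 4 + \frac{O - 9}{2} = 4 + \frac{-9 + O}{2} = 4 + \left(- \frac{9}{2} + \frac{O}{2}\right) = - \frac{1}{2} + \frac{O}{2}$)
$\left(X{\left(-1 \right)} + 462\right)^{2} = \left(\left(- \frac{1}{2} + \frac{1}{2} \left(-1\right)\right) + 462\right)^{2} = \left(\left(- \frac{1}{2} - \frac{1}{2}\right) + 462\right)^{2} = \left(-1 + 462\right)^{2} = 461^{2} = 212521$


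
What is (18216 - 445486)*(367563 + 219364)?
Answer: -250776299290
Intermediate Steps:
(18216 - 445486)*(367563 + 219364) = -427270*586927 = -250776299290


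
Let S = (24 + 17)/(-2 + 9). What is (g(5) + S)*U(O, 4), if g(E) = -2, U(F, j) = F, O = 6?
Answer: 162/7 ≈ 23.143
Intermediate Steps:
S = 41/7 ≈ 5.8571
(g(5) + S)*U(O, 4) = (-2 + 41/7)*6 = (27/7)*6 = 162/7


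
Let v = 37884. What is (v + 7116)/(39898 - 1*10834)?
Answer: 1875/1211 ≈ 1.5483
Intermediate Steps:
(v + 7116)/(39898 - 1*10834) = (37884 + 7116)/(39898 - 1*10834) = 45000/(39898 - 10834) = 45000/29064 = 45000*(1/29064) = 1875/1211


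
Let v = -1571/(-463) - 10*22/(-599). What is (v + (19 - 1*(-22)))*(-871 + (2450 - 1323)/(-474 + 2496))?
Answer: -3641426173285/93462569 ≈ -38961.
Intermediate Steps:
v = 1042889/277337 (v = -1571*(-1/463) - 220*(-1/599) = 1571/463 + 220/599 = 1042889/277337 ≈ 3.7604)
(v + (19 - 1*(-22)))*(-871 + (2450 - 1323)/(-474 + 2496)) = (1042889/277337 + (19 - 1*(-22)))*(-871 + (2450 - 1323)/(-474 + 2496)) = (1042889/277337 + (19 + 22))*(-871 + 1127/2022) = (1042889/277337 + 41)*(-871 + 1127*(1/2022)) = 12413706*(-871 + 1127/2022)/277337 = (12413706/277337)*(-1760035/2022) = -3641426173285/93462569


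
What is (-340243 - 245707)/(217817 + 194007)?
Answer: -292975/205912 ≈ -1.4228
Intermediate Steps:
(-340243 - 245707)/(217817 + 194007) = -585950/411824 = -585950*1/411824 = -292975/205912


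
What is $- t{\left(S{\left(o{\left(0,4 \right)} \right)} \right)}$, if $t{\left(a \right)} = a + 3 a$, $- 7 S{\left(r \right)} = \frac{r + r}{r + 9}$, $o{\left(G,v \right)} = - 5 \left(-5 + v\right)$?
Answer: $\frac{20}{49} \approx 0.40816$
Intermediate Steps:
$o{\left(G,v \right)} = 25 - 5 v$
$S{\left(r \right)} = - \frac{2 r}{7 \left(9 + r\right)}$ ($S{\left(r \right)} = - \frac{\left(r + r\right) \frac{1}{r + 9}}{7} = - \frac{2 r \frac{1}{9 + r}}{7} = - \frac{2 r}{7 \left(9 + r\right)}$)
$t{\left(a \right)} = 4 a$
$- t{\left(S{\left(o{\left(0,4 \right)} \right)} \right)} = - 4 \left(- \frac{2 \left(25 - 20\right)}{63 + 7 \left(25 - 20\right)}\right) = - 4 \left(\left(-2\right) 5 \frac{1}{63 + 7 \cdot 5}\right) = - 4 \left(\left(-2\right) 5 \frac{1}{63 + 35}\right) = - 4 \left(\left(-2\right) 5 \cdot \frac{1}{98}\right) = - \frac{4 \left(-5\right)}{49} = \left(-1\right) \left(- \frac{20}{49}\right) = \frac{20}{49}$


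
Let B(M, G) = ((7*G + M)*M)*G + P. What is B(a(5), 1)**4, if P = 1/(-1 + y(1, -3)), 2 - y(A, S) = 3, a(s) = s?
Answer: 200533921/16 ≈ 1.2533e+7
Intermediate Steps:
y(A, S) = -1 (y(A, S) = 2 - 1*3 = 2 - 3 = -1)
P = -1/2 (P = 1/(-1 - 1) = 1/(-2) = -1/2 ≈ -0.50000)
B(M, G) = -1/2 + G*M*(M + 7*G) (B(M, G) = ((7*G + M)*M)*G - 1/2 = ((M + 7*G)*M)*G - 1/2 = (M*(M + 7*G))*G - 1/2 = G*M*(M + 7*G) - 1/2 = -1/2 + G*M*(M + 7*G))
B(a(5), 1)**4 = (-1/2 + 1*5**2 + 7*5*1**2)**4 = (-1/2 + 1*25 + 7*5*1)**4 = (-1/2 + 25 + 35)**4 = (119/2)**4 = 200533921/16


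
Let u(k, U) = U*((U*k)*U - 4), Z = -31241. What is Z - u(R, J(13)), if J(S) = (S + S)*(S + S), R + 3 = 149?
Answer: -45101731833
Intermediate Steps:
R = 146 (R = -3 + 149 = 146)
J(S) = 4*S**2 (J(S) = (2*S)*(2*S) = 4*S**2)
u(k, U) = U*(-4 + k*U**2) (u(k, U) = U*(k*U**2 - 4) = U*(-4 + k*U**2))
Z - u(R, J(13)) = -31241 - 4*13**2*(-4 + 146*(4*13**2)**2) = -31241 - 4*169*(-4 + 146*(4*169)**2) = -31241 - 676*(-4 + 146*676**2) = -31241 - 676*(-4 + 146*456976) = -31241 - 676*(-4 + 66718496) = -31241 - 676*66718492 = -31241 - 1*45101700592 = -31241 - 45101700592 = -45101731833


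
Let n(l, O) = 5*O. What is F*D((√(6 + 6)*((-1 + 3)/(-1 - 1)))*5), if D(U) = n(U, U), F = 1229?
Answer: -61450*√3 ≈ -1.0643e+5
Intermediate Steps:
D(U) = 5*U
F*D((√(6 + 6)*((-1 + 3)/(-1 - 1)))*5) = 1229*(5*((√(6 + 6)*((-1 + 3)/(-1 - 1)))*5)) = 1229*(5*((√12*(2/(-2)))*5)) = 1229*(5*(((2*√3)*(2*(-½)))*5)) = 1229*(5*(((2*√3)*(-1))*5)) = 1229*(5*(-2*√3*5)) = 1229*(5*(-10*√3)) = 1229*(-50*√3) = -61450*√3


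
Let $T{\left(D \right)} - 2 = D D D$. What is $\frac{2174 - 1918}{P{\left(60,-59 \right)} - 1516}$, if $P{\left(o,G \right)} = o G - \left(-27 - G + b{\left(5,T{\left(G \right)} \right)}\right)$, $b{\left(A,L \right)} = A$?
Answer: $- \frac{256}{5093} \approx -0.050265$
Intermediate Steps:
$T{\left(D \right)} = 2 + D^{3}$ ($T{\left(D \right)} = 2 + D D D = 2 + D^{2} D = 2 + D^{3}$)
$P{\left(o,G \right)} = 22 + G + G o$ ($P{\left(o,G \right)} = o G + \left(\left(\left(4 - 5\right) + G\right) + 23\right) = G o + \left(\left(\left(4 - 5\right) + G\right) + 23\right) = G o + \left(\left(-1 + G\right) + 23\right) = G o + \left(22 + G\right) = 22 + G + G o$)
$\frac{2174 - 1918}{P{\left(60,-59 \right)} - 1516} = \frac{2174 - 1918}{\left(22 - 59 - 3540\right) - 1516} = \frac{256}{\left(22 - 59 - 3540\right) - 1516} = \frac{256}{-3577 - 1516} = \frac{256}{-5093} = 256 \left(- \frac{1}{5093}\right) = - \frac{256}{5093}$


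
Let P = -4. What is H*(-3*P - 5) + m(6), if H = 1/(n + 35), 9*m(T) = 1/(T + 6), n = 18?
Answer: 809/5724 ≈ 0.14133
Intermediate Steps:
m(T) = 1/(9*(6 + T)) (m(T) = 1/(9*(T + 6)) = 1/(9*(6 + T)))
H = 1/53 (H = 1/(18 + 35) = 1/53 ≈ 0.018868)
H*(-3*P - 5) + m(6) = (-3*(-4) - 5)/53 + 1/(9*(6 + 6)) = (12 - 5)/53 + (⅑)/12 = (1/53)*7 + (⅑)*(1/12) = 7/53 + 1/108 = 809/5724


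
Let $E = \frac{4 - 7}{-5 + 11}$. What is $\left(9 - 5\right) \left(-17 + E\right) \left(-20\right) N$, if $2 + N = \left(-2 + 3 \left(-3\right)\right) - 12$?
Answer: $-35000$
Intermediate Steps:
$E = - \frac{1}{2}$ ($E = - \frac{3}{6} = \left(-3\right) \frac{1}{6} = - \frac{1}{2} \approx -0.5$)
$N = -25$ ($N = -2 + \left(\left(-2 + 3 \left(-3\right)\right) - 12\right) = -2 - 23 = -25$)
$\left(9 - 5\right) \left(-17 + E\right) \left(-20\right) N = \left(9 - 5\right) \left(-17 - \frac{1}{2}\right) \left(-20\right) \left(-25\right) = 4 \left(- \frac{35}{2}\right) \left(-20\right) \left(-25\right) = \left(-70\right) \left(-20\right) \left(-25\right) = 1400 \left(-25\right) = -35000$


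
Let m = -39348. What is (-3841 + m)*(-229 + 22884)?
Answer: -978446795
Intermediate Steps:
(-3841 + m)*(-229 + 22884) = (-3841 - 39348)*(-229 + 22884) = -43189*22655 = -978446795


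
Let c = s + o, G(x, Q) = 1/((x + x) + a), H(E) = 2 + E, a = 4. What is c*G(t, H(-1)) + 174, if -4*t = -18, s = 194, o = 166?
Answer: 2622/13 ≈ 201.69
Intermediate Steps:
t = 9/2 (t = -1/4*(-18) = 9/2 ≈ 4.5000)
G(x, Q) = 1/(4 + 2*x) (G(x, Q) = 1/((x + x) + 4) = 1/(2*x + 4) = 1/(4 + 2*x))
c = 360 (c = 194 + 166 = 360)
c*G(t, H(-1)) + 174 = 360*(1/(2*(2 + 9/2))) + 174 = 360*(1/(2*(13/2))) + 174 = 360*((1/2)*(2/13)) + 174 = 360*(1/13) + 174 = 360/13 + 174 = 2622/13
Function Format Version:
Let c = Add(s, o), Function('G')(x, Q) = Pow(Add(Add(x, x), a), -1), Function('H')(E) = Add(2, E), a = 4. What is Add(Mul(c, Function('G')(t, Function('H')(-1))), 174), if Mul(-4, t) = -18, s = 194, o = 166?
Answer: Rational(2622, 13) ≈ 201.69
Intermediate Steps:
t = Rational(9, 2) (t = Mul(Rational(-1, 4), -18) = Rational(9, 2) ≈ 4.5000)
Function('G')(x, Q) = Pow(Add(4, Mul(2, x)), -1) (Function('G')(x, Q) = Pow(Add(Add(x, x), 4), -1) = Pow(Add(Mul(2, x), 4), -1) = Pow(Add(4, Mul(2, x)), -1))
c = 360 (c = Add(194, 166) = 360)
Add(Mul(c, Function('G')(t, Function('H')(-1))), 174) = Add(Mul(360, Mul(Rational(1, 2), Pow(Add(2, Rational(9, 2)), -1))), 174) = Add(Mul(360, Mul(Rational(1, 2), Pow(Rational(13, 2), -1))), 174) = Add(Mul(360, Mul(Rational(1, 2), Rational(2, 13))), 174) = Add(Mul(360, Rational(1, 13)), 174) = Add(Rational(360, 13), 174) = Rational(2622, 13)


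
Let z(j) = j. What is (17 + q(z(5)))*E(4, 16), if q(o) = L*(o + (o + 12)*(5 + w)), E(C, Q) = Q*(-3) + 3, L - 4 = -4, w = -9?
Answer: -765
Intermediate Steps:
L = 0 (L = 4 - 4 = 0)
E(C, Q) = 3 - 3*Q (E(C, Q) = -3*Q + 3 = 3 - 3*Q)
q(o) = 0 (q(o) = 0*(o + (o + 12)*(5 - 9)) = 0*(o + (12 + o)*(-4)) = 0*(o + (-48 - 4*o)) = 0*(-48 - 3*o) = 0)
(17 + q(z(5)))*E(4, 16) = (17 + 0)*(3 - 3*16) = 17*(3 - 48) = 17*(-45) = -765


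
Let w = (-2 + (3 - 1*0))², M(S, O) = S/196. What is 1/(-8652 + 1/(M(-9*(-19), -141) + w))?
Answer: -367/3175088 ≈ -0.00011559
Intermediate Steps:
M(S, O) = S/196 (M(S, O) = S*(1/196) = S/196)
w = 1 (w = (-2 + (3 + 0))² = (-2 + 3)² = 1² = 1)
1/(-8652 + 1/(M(-9*(-19), -141) + w)) = 1/(-8652 + 1/((-9*(-19))/196 + 1)) = 1/(-8652 + 1/((1/196)*171 + 1)) = 1/(-8652 + 1/(171/196 + 1)) = 1/(-8652 + 1/(367/196)) = 1/(-8652 + 196/367) = 1/(-3175088/367) = -367/3175088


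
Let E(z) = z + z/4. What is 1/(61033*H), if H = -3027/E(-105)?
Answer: 25/35189884 ≈ 7.1043e-7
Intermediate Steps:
E(z) = 5*z/4 (E(z) = z + z*(¼) = z + z/4 = 5*z/4)
H = 4036/175 (H = -3027/((5/4)*(-105)) = -3027/(-525/4) = -3027*(-4/525) = 4036/175 ≈ 23.063)
1/(61033*H) = 1/(61033*(4036/175)) = (1/61033)*(175/4036) = 25/35189884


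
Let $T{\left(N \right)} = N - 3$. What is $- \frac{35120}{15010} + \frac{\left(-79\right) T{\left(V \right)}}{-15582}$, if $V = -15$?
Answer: $- \frac{9476401}{3898097} \approx -2.431$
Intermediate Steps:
$T{\left(N \right)} = -3 + N$
$- \frac{35120}{15010} + \frac{\left(-79\right) T{\left(V \right)}}{-15582} = - \frac{35120}{15010} + \frac{\left(-79\right) \left(-3 - 15\right)}{-15582} = \left(-35120\right) \frac{1}{15010} + \left(-79\right) \left(-18\right) \left(- \frac{1}{15582}\right) = - \frac{3512}{1501} + 1422 \left(- \frac{1}{15582}\right) = - \frac{3512}{1501} - \frac{237}{2597} = - \frac{9476401}{3898097}$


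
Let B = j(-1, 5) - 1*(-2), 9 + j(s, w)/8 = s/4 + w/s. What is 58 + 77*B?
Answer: -8566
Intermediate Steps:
j(s, w) = -72 + 2*s + 8*w/s (j(s, w) = -72 + 8*(s/4 + w/s) = -72 + (2*s + 8*w/s) = -72 + 2*s + 8*w/s)
B = -112 (B = (-72 + 2*(-1) + 8*5/(-1)) - 1*(-2) = (-72 - 2 + 8*5*(-1)) + 2 = (-72 - 2 - 40) + 2 = -114 + 2 = -112)
58 + 77*B = 58 + 77*(-112) = 58 - 8624 = -8566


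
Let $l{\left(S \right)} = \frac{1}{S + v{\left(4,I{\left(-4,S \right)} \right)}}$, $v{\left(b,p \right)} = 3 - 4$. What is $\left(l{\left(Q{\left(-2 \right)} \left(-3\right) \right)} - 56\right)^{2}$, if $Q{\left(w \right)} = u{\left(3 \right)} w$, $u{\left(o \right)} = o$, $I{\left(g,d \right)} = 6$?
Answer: $\frac{904401}{289} \approx 3129.4$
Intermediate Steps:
$v{\left(b,p \right)} = -1$ ($v{\left(b,p \right)} = 3 - 4 = -1$)
$Q{\left(w \right)} = 3 w$
$l{\left(S \right)} = \frac{1}{-1 + S}$ ($l{\left(S \right)} = \frac{1}{S - 1} = \frac{1}{-1 + S}$)
$\left(l{\left(Q{\left(-2 \right)} \left(-3\right) \right)} - 56\right)^{2} = \left(\frac{1}{-1 + 3 \left(-2\right) \left(-3\right)} - 56\right)^{2} = \left(\frac{1}{-1 - -18} - 56\right)^{2} = \left(\frac{1}{-1 + 18} - 56\right)^{2} = \left(\frac{1}{17} - 56\right)^{2} = \left(- \frac{951}{17}\right)^{2} = \frac{904401}{289}$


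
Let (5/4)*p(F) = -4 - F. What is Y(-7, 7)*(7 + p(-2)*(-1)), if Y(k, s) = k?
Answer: -301/5 ≈ -60.200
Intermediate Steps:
p(F) = -16/5 - 4*F/5 (p(F) = 4*(-4 - F)/5 = -16/5 - 4*F/5)
Y(-7, 7)*(7 + p(-2)*(-1)) = -7*(7 + (-16/5 - ⅘*(-2))*(-1)) = -7*(7 + (-16/5 + 8/5)*(-1)) = -7*(7 - 8/5*(-1)) = -7*(7 + 8/5) = -7*43/5 = -301/5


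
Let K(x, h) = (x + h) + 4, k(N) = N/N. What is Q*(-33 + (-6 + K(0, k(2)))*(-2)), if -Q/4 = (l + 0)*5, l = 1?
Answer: 620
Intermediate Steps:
k(N) = 1
Q = -20 (Q = -4*(1 + 0)*5 = -4*5 = -20)
K(x, h) = 4 + h + x (K(x, h) = (h + x) + 4 = 4 + h + x)
Q*(-33 + (-6 + K(0, k(2)))*(-2)) = -20*(-33 + (-6 + (4 + 1 + 0))*(-2)) = -20*(-33 + (-6 + 5)*(-2)) = -20*(-33 - 1*(-2)) = -20*(-33 + 2) = -20*(-31) = 620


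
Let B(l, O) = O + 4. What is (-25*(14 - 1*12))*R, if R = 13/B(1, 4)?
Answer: -325/4 ≈ -81.250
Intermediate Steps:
B(l, O) = 4 + O
R = 13/8 (R = 13/(4 + 4) = 13/8 ≈ 1.6250)
(-25*(14 - 1*12))*R = -25*(14 - 1*12)*(13/8) = -25*(14 - 12)*(13/8) = -25*2*(13/8) = -50*13/8 = -325/4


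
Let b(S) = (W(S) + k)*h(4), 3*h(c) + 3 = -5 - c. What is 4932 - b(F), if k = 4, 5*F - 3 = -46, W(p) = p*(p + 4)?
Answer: 127656/25 ≈ 5106.2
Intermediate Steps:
W(p) = p*(4 + p)
F = -43/5 (F = ⅗ + (⅕)*(-46) = ⅗ - 46/5 = -43/5 ≈ -8.6000)
h(c) = -8/3 - c/3 (h(c) = -1 + (-5 - c)/3 = -1 + (-5/3 - c/3) = -8/3 - c/3)
b(S) = -16 - 4*S*(4 + S) (b(S) = (S*(4 + S) + 4)*(-8/3 - ⅓*4) = (4 + S*(4 + S))*(-8/3 - 4/3) = (4 + S*(4 + S))*(-4) = -16 - 4*S*(4 + S))
4932 - b(F) = 4932 - (-16 - 4*(-43/5)*(4 - 43/5)) = 4932 - (-16 - 4*(-43/5)*(-23/5)) = 4932 - (-16 - 3956/25) = 4932 - 1*(-4356/25) = 4932 + 4356/25 = 127656/25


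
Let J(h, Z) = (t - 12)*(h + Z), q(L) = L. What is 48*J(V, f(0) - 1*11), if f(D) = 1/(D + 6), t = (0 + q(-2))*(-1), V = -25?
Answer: 17200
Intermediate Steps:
t = 2 (t = (0 - 2)*(-1) = -2*(-1) = 2)
f(D) = 1/(6 + D)
J(h, Z) = -10*Z - 10*h (J(h, Z) = (2 - 12)*(h + Z) = -10*(Z + h) = -10*Z - 10*h)
48*J(V, f(0) - 1*11) = 48*(-10*(1/(6 + 0) - 1*11) - 10*(-25)) = 48*(-10*(1/6 - 11) + 250) = 48*(-10*(-65/6) + 250) = 48*(325/3 + 250) = 48*(1075/3) = 17200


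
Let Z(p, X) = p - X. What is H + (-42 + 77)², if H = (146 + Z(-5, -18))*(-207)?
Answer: -31688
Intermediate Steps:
H = -32913 (H = (146 + (-5 - 1*(-18)))*(-207) = (146 + (-5 + 18))*(-207) = (146 + 13)*(-207) = 159*(-207) = -32913)
H + (-42 + 77)² = -32913 + (-42 + 77)² = -32913 + 35² = -32913 + 1225 = -31688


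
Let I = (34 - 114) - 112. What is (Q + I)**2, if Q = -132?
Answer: 104976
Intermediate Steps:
I = -192 (I = -80 - 112 = -192)
(Q + I)**2 = (-132 - 192)**2 = (-324)**2 = 104976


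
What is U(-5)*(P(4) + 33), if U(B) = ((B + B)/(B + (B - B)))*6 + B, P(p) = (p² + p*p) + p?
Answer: 483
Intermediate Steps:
P(p) = p + 2*p² (P(p) = (p² + p²) + p = 2*p² + p = p + 2*p²)
U(B) = 12 + B (U(B) = ((2*B)/(B + 0))*6 + B = ((2*B)/B)*6 + B = 2*6 + B = 12 + B)
U(-5)*(P(4) + 33) = (12 - 5)*(4*(1 + 2*4) + 33) = 7*(4*(1 + 8) + 33) = 7*(4*9 + 33) = 7*(36 + 33) = 7*69 = 483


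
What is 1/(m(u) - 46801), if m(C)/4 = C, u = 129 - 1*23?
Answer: -1/46377 ≈ -2.1562e-5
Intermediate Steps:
u = 106 (u = 129 - 23 = 106)
m(C) = 4*C
1/(m(u) - 46801) = 1/(4*106 - 46801) = 1/(424 - 46801) = 1/(-46377) = -1/46377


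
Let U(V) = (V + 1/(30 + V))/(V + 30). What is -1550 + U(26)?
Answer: -4859343/3136 ≈ -1549.5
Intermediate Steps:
U(V) = (V + 1/(30 + V))/(30 + V)
-1550 + U(26) = -1550 + (1 + 26² + 30*26)/(30 + 26)² = -1550 + (1 + 676 + 780)/56² = -1550 + (1/3136)*1457 = -1550 + 1457/3136 = -4859343/3136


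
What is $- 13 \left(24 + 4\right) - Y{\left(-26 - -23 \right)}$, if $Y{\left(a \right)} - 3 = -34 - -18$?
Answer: $-351$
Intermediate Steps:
$Y{\left(a \right)} = -13$ ($Y{\left(a \right)} = 3 - 16 = -13$)
$- 13 \left(24 + 4\right) - Y{\left(-26 - -23 \right)} = - 13 \left(24 + 4\right) - -13 = \left(-13\right) 28 + 13 = -364 + 13 = -351$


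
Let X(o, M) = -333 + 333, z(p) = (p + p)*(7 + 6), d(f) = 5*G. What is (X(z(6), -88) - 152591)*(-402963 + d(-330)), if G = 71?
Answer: 61434357328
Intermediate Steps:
d(f) = 355 (d(f) = 5*71 = 355)
z(p) = 26*p (z(p) = (2*p)*13 = 26*p)
X(o, M) = 0
(X(z(6), -88) - 152591)*(-402963 + d(-330)) = (0 - 152591)*(-402963 + 355) = -152591*(-402608) = 61434357328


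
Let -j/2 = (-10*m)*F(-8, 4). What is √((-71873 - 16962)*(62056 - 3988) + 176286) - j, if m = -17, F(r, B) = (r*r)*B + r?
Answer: 84320 + I*√5158294494 ≈ 84320.0 + 71821.0*I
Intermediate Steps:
F(r, B) = r + B*r² (F(r, B) = r²*B + r = B*r² + r = r + B*r²)
j = -84320 (j = -2*(-10*(-17))*(-8*(1 + 4*(-8))) = -340*(-8*(1 - 32)) = -340*(-8*(-31)) = -340*248 = -2*42160 = -84320)
√((-71873 - 16962)*(62056 - 3988) + 176286) - j = √((-71873 - 16962)*(62056 - 3988) + 176286) - 1*(-84320) = √(-88835*58068 + 176286) + 84320 = √(-5158470780 + 176286) + 84320 = √(-5158294494) + 84320 = I*√5158294494 + 84320 = 84320 + I*√5158294494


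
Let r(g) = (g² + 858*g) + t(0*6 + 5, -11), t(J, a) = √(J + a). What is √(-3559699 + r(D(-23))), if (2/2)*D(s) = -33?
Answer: √(-3586924 + I*√6) ≈ 0.e-3 + 1893.9*I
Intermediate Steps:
D(s) = -33
r(g) = g² + 858*g + I*√6 (r(g) = (g² + 858*g) + √((0*6 + 5) - 11) = (g² + 858*g) + √((0 + 5) - 11) = (g² + 858*g) + √(5 - 11) = (g² + 858*g) + √(-6) = (g² + 858*g) + I*√6 = g² + 858*g + I*√6)
√(-3559699 + r(D(-23))) = √(-3559699 + ((-33)² + 858*(-33) + I*√6)) = √(-3559699 + (1089 - 28314 + I*√6)) = √(-3559699 + (-27225 + I*√6)) = √(-3586924 + I*√6)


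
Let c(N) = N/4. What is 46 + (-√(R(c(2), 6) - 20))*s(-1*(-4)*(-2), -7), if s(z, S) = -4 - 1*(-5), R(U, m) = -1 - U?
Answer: 46 - I*√86/2 ≈ 46.0 - 4.6368*I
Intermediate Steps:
c(N) = N/4 (c(N) = N*(¼) = N/4)
s(z, S) = 1 (s(z, S) = -4 + 5 = 1)
46 + (-√(R(c(2), 6) - 20))*s(-1*(-4)*(-2), -7) = 46 - √((-1 - 2/4) - 20)*1 = 46 - √((-1 - 1*½) - 20)*1 = 46 - √((-1 - ½) - 20)*1 = 46 - √(-3/2 - 20)*1 = 46 - √(-43/2)*1 = 46 - I*√86/2*1 = 46 - I*√86/2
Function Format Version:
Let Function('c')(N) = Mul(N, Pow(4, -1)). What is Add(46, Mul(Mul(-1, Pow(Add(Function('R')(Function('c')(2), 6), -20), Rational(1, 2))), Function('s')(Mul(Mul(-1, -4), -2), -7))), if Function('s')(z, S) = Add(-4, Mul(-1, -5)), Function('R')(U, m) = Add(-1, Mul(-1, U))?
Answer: Add(46, Mul(Rational(-1, 2), I, Pow(86, Rational(1, 2)))) ≈ Add(46.000, Mul(-4.6368, I))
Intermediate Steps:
Function('c')(N) = Mul(Rational(1, 4), N) (Function('c')(N) = Mul(N, Rational(1, 4)) = Mul(Rational(1, 4), N))
Function('s')(z, S) = 1 (Function('s')(z, S) = Add(-4, 5) = 1)
Add(46, Mul(Mul(-1, Pow(Add(Function('R')(Function('c')(2), 6), -20), Rational(1, 2))), Function('s')(Mul(Mul(-1, -4), -2), -7))) = Add(46, Mul(Mul(-1, Pow(Add(Add(-1, Mul(-1, Mul(Rational(1, 4), 2))), -20), Rational(1, 2))), 1)) = Add(46, Mul(Mul(-1, Pow(Add(Add(-1, Mul(-1, Rational(1, 2))), -20), Rational(1, 2))), 1)) = Add(46, Mul(Mul(-1, Pow(Add(Add(-1, Rational(-1, 2)), -20), Rational(1, 2))), 1)) = Add(46, Mul(Mul(-1, Pow(Add(Rational(-3, 2), -20), Rational(1, 2))), 1)) = Add(46, Mul(Mul(-1, Pow(Rational(-43, 2), Rational(1, 2))), 1)) = Add(46, Mul(Mul(-1, Mul(Rational(1, 2), I, Pow(86, Rational(1, 2)))), 1)) = Add(46, Mul(Mul(Rational(-1, 2), I, Pow(86, Rational(1, 2))), 1)) = Add(46, Mul(Rational(-1, 2), I, Pow(86, Rational(1, 2))))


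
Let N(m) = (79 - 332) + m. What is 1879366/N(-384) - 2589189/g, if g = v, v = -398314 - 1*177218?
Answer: -359995319773/122204628 ≈ -2945.8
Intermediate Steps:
v = -575532 (v = -398314 - 177218 = -575532)
g = -575532
N(m) = -253 + m
1879366/N(-384) - 2589189/g = 1879366/(-253 - 384) - 2589189/(-575532) = 1879366/(-637) - 2589189*(-1/575532) = 1879366*(-1/637) + 863063/191844 = -1879366/637 + 863063/191844 = -359995319773/122204628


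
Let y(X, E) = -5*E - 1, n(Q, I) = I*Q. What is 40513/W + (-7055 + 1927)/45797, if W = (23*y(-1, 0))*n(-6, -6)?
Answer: -1859619845/37919916 ≈ -49.041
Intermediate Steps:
y(X, E) = -1 - 5*E
W = -828 (W = (23*(-1 - 5*0))*(-6*(-6)) = (23*(-1 + 0))*36 = (23*(-1))*36 = -23*36 = -828)
40513/W + (-7055 + 1927)/45797 = 40513/(-828) + (-7055 + 1927)/45797 = 40513*(-1/828) - 5128*1/45797 = -40513/828 - 5128/45797 = -1859619845/37919916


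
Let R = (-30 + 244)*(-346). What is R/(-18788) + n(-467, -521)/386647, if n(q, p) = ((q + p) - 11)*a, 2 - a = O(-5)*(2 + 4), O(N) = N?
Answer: 7007068921/1816080959 ≈ 3.8583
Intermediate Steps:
a = 32 (a = 2 - (-5)*(2 + 4) = 2 - (-5)*6 = 2 - 1*(-30) = 2 + 30 = 32)
n(q, p) = -352 + 32*p + 32*q (n(q, p) = ((q + p) - 11)*32 = ((p + q) - 11)*32 = (-11 + p + q)*32 = -352 + 32*p + 32*q)
R = -74044 (R = 214*(-346) = -74044)
R/(-18788) + n(-467, -521)/386647 = -74044/(-18788) + (-352 + 32*(-521) + 32*(-467))/386647 = -74044*(-1/18788) + (-352 - 16672 - 14944)*(1/386647) = 18511/4697 - 31968*1/386647 = 18511/4697 - 31968/386647 = 7007068921/1816080959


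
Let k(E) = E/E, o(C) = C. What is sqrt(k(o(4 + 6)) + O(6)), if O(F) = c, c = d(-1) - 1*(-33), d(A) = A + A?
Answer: 4*sqrt(2) ≈ 5.6569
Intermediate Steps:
d(A) = 2*A
k(E) = 1
c = 31 (c = 2*(-1) - 1*(-33) = -2 + 33 = 31)
O(F) = 31
sqrt(k(o(4 + 6)) + O(6)) = sqrt(1 + 31) = sqrt(32) = 4*sqrt(2)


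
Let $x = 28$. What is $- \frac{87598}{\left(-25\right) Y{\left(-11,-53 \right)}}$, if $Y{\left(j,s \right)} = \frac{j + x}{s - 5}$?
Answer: $- \frac{5080684}{425} \approx -11955.0$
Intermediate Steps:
$Y{\left(j,s \right)} = \frac{28 + j}{-5 + s}$ ($Y{\left(j,s \right)} = \frac{j + 28}{s - 5} = \frac{28 + j}{-5 + s}$)
$- \frac{87598}{\left(-25\right) Y{\left(-11,-53 \right)}} = - \frac{87598}{\left(-25\right) \frac{28 - 11}{-5 - 53}} = - \frac{87598}{\left(-25\right) \frac{1}{-58} \cdot 17} = - \frac{87598}{\left(-25\right) \left(\left(- \frac{1}{58}\right) 17\right)} = - \frac{87598}{\left(-25\right) \left(- \frac{17}{58}\right)} = - \frac{87598}{\frac{425}{58}} = \left(-87598\right) \frac{58}{425} = - \frac{5080684}{425}$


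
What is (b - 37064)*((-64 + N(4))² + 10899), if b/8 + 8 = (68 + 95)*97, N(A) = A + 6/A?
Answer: 1279746900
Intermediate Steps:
b = 126424 (b = -64 + 8*((68 + 95)*97) = -64 + 8*(163*97) = -64 + 8*15811 = -64 + 126488 = 126424)
(b - 37064)*((-64 + N(4))² + 10899) = (126424 - 37064)*((-64 + (4 + 6/4))² + 10899) = 89360*((-64 + (4 + 6*(¼)))² + 10899) = 89360*((-64 + (4 + 3/2))² + 10899) = 89360*((-64 + 11/2)² + 10899) = 89360*((-117/2)² + 10899) = 89360*(13689/4 + 10899) = 89360*(57285/4) = 1279746900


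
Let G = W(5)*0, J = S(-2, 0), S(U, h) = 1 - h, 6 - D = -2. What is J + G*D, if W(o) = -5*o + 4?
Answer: 1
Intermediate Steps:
D = 8 (D = 6 - 1*(-2) = 6 + 2 = 8)
W(o) = 4 - 5*o
J = 1 (J = 1 - 1*0 = 1 + 0 = 1)
G = 0 (G = (4 - 5*5)*0 = (4 - 25)*0 = -21*0 = 0)
J + G*D = 1 + 0*8 = 1 + 0 = 1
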